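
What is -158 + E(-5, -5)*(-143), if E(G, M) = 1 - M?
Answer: -1016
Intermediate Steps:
-158 + E(-5, -5)*(-143) = -158 + (1 - 1*(-5))*(-143) = -158 + (1 + 5)*(-143) = -158 + 6*(-143) = -158 - 858 = -1016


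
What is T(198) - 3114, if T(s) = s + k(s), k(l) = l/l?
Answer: -2915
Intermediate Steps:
k(l) = 1
T(s) = 1 + s (T(s) = s + 1 = 1 + s)
T(198) - 3114 = (1 + 198) - 3114 = 199 - 3114 = -2915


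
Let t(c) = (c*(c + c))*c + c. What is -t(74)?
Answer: -810522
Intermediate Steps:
t(c) = c + 2*c³ (t(c) = (c*(2*c))*c + c = (2*c²)*c + c = 2*c³ + c = c + 2*c³)
-t(74) = -(74 + 2*74³) = -(74 + 2*405224) = -(74 + 810448) = -1*810522 = -810522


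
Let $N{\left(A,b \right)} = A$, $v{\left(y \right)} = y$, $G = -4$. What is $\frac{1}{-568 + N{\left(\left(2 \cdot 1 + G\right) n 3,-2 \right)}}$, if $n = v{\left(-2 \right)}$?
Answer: $- \frac{1}{556} \approx -0.0017986$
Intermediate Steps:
$n = -2$
$\frac{1}{-568 + N{\left(\left(2 \cdot 1 + G\right) n 3,-2 \right)}} = \frac{1}{-568 + \left(2 \cdot 1 - 4\right) \left(-2\right) 3} = \frac{1}{-568 + \left(2 - 4\right) \left(-2\right) 3} = \frac{1}{-568 + \left(-2\right) \left(-2\right) 3} = \frac{1}{-568 + 4 \cdot 3} = \frac{1}{-568 + 12} = \frac{1}{-556} = - \frac{1}{556}$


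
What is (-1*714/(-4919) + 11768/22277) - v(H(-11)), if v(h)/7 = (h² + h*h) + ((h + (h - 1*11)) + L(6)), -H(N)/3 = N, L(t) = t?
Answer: -1717382371329/109580563 ≈ -15672.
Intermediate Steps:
H(N) = -3*N
v(h) = -35 + 14*h + 14*h² (v(h) = 7*((h² + h*h) + ((h + (h - 1*11)) + 6)) = 7*((h² + h²) + ((h + (h - 11)) + 6)) = 7*(2*h² + ((h + (-11 + h)) + 6)) = 7*(2*h² + ((-11 + 2*h) + 6)) = 7*(2*h² + (-5 + 2*h)) = 7*(-5 + 2*h + 2*h²) = -35 + 14*h + 14*h²)
(-1*714/(-4919) + 11768/22277) - v(H(-11)) = (-1*714/(-4919) + 11768/22277) - (-35 + 14*(-3*(-11)) + 14*(-3*(-11))²) = (-714*(-1/4919) + 11768*(1/22277)) - (-35 + 14*33 + 14*33²) = (714/4919 + 11768/22277) - (-35 + 462 + 14*1089) = 73792570/109580563 - (-35 + 462 + 15246) = 73792570/109580563 - 1*15673 = 73792570/109580563 - 15673 = -1717382371329/109580563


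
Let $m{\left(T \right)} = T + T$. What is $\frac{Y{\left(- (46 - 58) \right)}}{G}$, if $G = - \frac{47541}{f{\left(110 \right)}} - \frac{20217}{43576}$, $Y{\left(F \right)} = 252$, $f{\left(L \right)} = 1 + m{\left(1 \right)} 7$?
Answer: $- \frac{54905760}{690649957} \approx -0.079499$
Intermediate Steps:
$m{\left(T \right)} = 2 T$
$f{\left(L \right)} = 15$ ($f{\left(L \right)} = 1 + 2 \cdot 1 \cdot 7 = 1 + 2 \cdot 7 = 1 + 14 = 15$)
$G = - \frac{690649957}{217880}$ ($G = - \frac{47541}{15} - \frac{20217}{43576} = \left(-47541\right) \frac{1}{15} - \frac{20217}{43576} = - \frac{15847}{5} - \frac{20217}{43576} = - \frac{690649957}{217880} \approx -3169.9$)
$\frac{Y{\left(- (46 - 58) \right)}}{G} = \frac{252}{- \frac{690649957}{217880}} = 252 \left(- \frac{217880}{690649957}\right) = - \frac{54905760}{690649957}$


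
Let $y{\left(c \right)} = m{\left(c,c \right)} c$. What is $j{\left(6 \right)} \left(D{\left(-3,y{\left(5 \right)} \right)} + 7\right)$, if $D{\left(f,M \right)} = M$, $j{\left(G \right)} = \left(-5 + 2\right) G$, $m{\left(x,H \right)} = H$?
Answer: $-576$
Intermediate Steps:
$j{\left(G \right)} = - 3 G$
$y{\left(c \right)} = c^{2}$ ($y{\left(c \right)} = c c = c^{2}$)
$j{\left(6 \right)} \left(D{\left(-3,y{\left(5 \right)} \right)} + 7\right) = \left(-3\right) 6 \left(5^{2} + 7\right) = - 18 \left(25 + 7\right) = \left(-18\right) 32 = -576$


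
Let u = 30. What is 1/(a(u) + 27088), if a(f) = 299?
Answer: 1/27387 ≈ 3.6514e-5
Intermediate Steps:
1/(a(u) + 27088) = 1/(299 + 27088) = 1/27387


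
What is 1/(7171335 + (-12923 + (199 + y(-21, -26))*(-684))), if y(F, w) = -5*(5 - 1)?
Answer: 1/7035976 ≈ 1.4213e-7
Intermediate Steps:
y(F, w) = -20 (y(F, w) = -5*4 = -20)
1/(7171335 + (-12923 + (199 + y(-21, -26))*(-684))) = 1/(7171335 + (-12923 + (199 - 20)*(-684))) = 1/(7171335 + (-12923 + 179*(-684))) = 1/(7171335 + (-12923 - 122436)) = 1/(7171335 - 135359) = 1/7035976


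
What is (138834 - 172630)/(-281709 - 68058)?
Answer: 33796/349767 ≈ 0.096624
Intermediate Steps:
(138834 - 172630)/(-281709 - 68058) = -33796/(-349767) = -33796*(-1/349767) = 33796/349767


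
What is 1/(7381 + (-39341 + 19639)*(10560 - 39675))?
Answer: 1/573631111 ≈ 1.7433e-9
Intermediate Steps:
1/(7381 + (-39341 + 19639)*(10560 - 39675)) = 1/(7381 - 19702*(-29115)) = 1/(7381 + 573623730) = 1/573631111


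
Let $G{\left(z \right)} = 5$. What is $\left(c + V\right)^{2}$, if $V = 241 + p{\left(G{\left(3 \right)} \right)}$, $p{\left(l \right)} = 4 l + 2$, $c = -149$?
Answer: $12996$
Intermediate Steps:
$p{\left(l \right)} = 2 + 4 l$
$V = 263$ ($V = 241 + \left(2 + 4 \cdot 5\right) = 241 + \left(2 + 20\right) = 241 + 22 = 263$)
$\left(c + V\right)^{2} = \left(-149 + 263\right)^{2} = 114^{2} = 12996$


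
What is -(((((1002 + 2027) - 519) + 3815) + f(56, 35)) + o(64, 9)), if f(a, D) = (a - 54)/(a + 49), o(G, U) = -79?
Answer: -655832/105 ≈ -6246.0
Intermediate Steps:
f(a, D) = (-54 + a)/(49 + a)
-(((((1002 + 2027) - 519) + 3815) + f(56, 35)) + o(64, 9)) = -(((((1002 + 2027) - 519) + 3815) + (-54 + 56)/(49 + 56)) - 79) = -((((3029 - 519) + 3815) + 2/105) - 79) = -(((2510 + 3815) + (1/105)*2) - 79) = -((6325 + 2/105) - 79) = -(664127/105 - 79) = -1*655832/105 = -655832/105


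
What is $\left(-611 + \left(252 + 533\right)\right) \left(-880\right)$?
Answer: $-153120$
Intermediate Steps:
$\left(-611 + \left(252 + 533\right)\right) \left(-880\right) = \left(-611 + 785\right) \left(-880\right) = 174 \left(-880\right) = -153120$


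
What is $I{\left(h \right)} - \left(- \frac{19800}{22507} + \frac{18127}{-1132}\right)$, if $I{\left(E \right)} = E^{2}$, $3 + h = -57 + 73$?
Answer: $\frac{4736167145}{25477924} \approx 185.89$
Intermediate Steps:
$h = 13$ ($h = -3 + \left(-57 + 73\right) = -3 + 16 = 13$)
$I{\left(h \right)} - \left(- \frac{19800}{22507} + \frac{18127}{-1132}\right) = 13^{2} - \left(- \frac{19800}{22507} + \frac{18127}{-1132}\right) = 169 - \left(\left(-19800\right) \frac{1}{22507} + 18127 \left(- \frac{1}{1132}\right)\right) = 169 - \left(- \frac{19800}{22507} - \frac{18127}{1132}\right) = 169 - - \frac{430397989}{25477924} = 169 + \frac{430397989}{25477924} = \frac{4736167145}{25477924}$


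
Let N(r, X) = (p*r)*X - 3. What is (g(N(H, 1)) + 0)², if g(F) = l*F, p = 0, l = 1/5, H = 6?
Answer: 9/25 ≈ 0.36000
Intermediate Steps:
l = ⅕ ≈ 0.20000
N(r, X) = -3 (N(r, X) = (0*r)*X - 3 = 0*X - 3 = 0 - 3 = -3)
g(F) = F/5
(g(N(H, 1)) + 0)² = ((⅕)*(-3) + 0)² = (-⅗ + 0)² = (-⅗)² = 9/25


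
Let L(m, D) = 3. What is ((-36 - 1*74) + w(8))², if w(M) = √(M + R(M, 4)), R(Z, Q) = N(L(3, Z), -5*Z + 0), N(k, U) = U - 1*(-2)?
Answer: (110 - I*√30)² ≈ 12070.0 - 1205.0*I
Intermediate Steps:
N(k, U) = 2 + U (N(k, U) = U + 2 = 2 + U)
R(Z, Q) = 2 - 5*Z (R(Z, Q) = 2 + (-5*Z + 0) = 2 - 5*Z)
w(M) = √(2 - 4*M) (w(M) = √(M + (2 - 5*M)) = √(2 - 4*M))
((-36 - 1*74) + w(8))² = ((-36 - 1*74) + √(2 - 4*8))² = ((-36 - 74) + √(2 - 32))² = (-110 + √(-30))² = (-110 + I*√30)²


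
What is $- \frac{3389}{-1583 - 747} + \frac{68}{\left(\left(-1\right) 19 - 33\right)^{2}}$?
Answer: $\frac{1165287}{787540} \approx 1.4797$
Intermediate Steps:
$- \frac{3389}{-1583 - 747} + \frac{68}{\left(\left(-1\right) 19 - 33\right)^{2}} = - \frac{3389}{-1583 - 747} + \frac{68}{\left(-19 - 33\right)^{2}} = - \frac{3389}{-2330} + \frac{68}{\left(-52\right)^{2}} = \left(-3389\right) \left(- \frac{1}{2330}\right) + \frac{68}{2704} = \frac{3389}{2330} + 68 \cdot \frac{1}{2704} = \frac{3389}{2330} + \frac{17}{676} = \frac{1165287}{787540}$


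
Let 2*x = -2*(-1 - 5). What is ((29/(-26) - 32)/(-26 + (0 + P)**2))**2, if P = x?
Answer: 741321/67600 ≈ 10.966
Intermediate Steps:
x = 6 (x = (-2*(-1 - 5))/2 = (-2*(-6))/2 = (1/2)*12 = 6)
P = 6
((29/(-26) - 32)/(-26 + (0 + P)**2))**2 = ((29/(-26) - 32)/(-26 + (0 + 6)**2))**2 = ((29*(-1/26) - 32)/(-26 + 6**2))**2 = ((-29/26 - 32)/(-26 + 36))**2 = (-861/26/10)**2 = (-861/26*1/10)**2 = (-861/260)**2 = 741321/67600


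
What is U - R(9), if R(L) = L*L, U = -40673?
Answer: -40754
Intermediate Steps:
R(L) = L²
U - R(9) = -40673 - 1*9² = -40673 - 1*81 = -40673 - 81 = -40754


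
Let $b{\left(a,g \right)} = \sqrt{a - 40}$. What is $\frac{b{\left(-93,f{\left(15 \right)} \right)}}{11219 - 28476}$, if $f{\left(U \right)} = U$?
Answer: $- \frac{i \sqrt{133}}{17257} \approx - 0.00066828 i$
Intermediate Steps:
$b{\left(a,g \right)} = \sqrt{-40 + a}$
$\frac{b{\left(-93,f{\left(15 \right)} \right)}}{11219 - 28476} = \frac{\sqrt{-40 - 93}}{11219 - 28476} = \frac{\sqrt{-133}}{-17257} = i \sqrt{133} \left(- \frac{1}{17257}\right) = - \frac{i \sqrt{133}}{17257}$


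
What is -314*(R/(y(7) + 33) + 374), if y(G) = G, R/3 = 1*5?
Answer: -470215/4 ≈ -1.1755e+5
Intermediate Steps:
R = 15 (R = 3*(1*5) = 3*5 = 15)
-314*(R/(y(7) + 33) + 374) = -314*(15/(7 + 33) + 374) = -314*(15/40 + 374) = -314*(15*(1/40) + 374) = -314*(3/8 + 374) = -314*2995/8 = -470215/4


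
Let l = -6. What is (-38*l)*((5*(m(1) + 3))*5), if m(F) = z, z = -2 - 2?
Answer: -5700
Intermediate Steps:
z = -4
m(F) = -4
(-38*l)*((5*(m(1) + 3))*5) = (-38*(-6))*((5*(-4 + 3))*5) = 228*((5*(-1))*5) = 228*(-5*5) = 228*(-25) = -5700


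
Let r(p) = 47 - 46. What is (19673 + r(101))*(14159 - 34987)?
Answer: -409770072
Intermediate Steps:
r(p) = 1
(19673 + r(101))*(14159 - 34987) = (19673 + 1)*(14159 - 34987) = 19674*(-20828) = -409770072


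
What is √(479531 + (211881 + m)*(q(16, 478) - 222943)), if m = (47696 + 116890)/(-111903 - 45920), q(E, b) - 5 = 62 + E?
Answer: 7*I*√24002810757771326089/157823 ≈ 2.173e+5*I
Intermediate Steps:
q(E, b) = 67 + E (q(E, b) = 5 + (62 + E) = 67 + E)
m = -164586/157823 (m = 164586/(-157823) = 164586*(-1/157823) = -164586/157823 ≈ -1.0429)
√(479531 + (211881 + m)*(q(16, 478) - 222943)) = √(479531 + (211881 - 164586/157823)*((67 + 16) - 222943)) = √(479531 + 33439530477*(83 - 222943)/157823) = √(479531 + (33439530477/157823)*(-222860)) = √(479531 - 7452333762104220/157823) = √(-7452258081083207/157823) = 7*I*√24002810757771326089/157823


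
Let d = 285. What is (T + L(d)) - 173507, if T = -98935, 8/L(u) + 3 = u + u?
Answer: -154474606/567 ≈ -2.7244e+5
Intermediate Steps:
L(u) = 8/(-3 + 2*u) (L(u) = 8/(-3 + (u + u)) = 8/(-3 + 2*u))
(T + L(d)) - 173507 = (-98935 + 8/(-3 + 2*285)) - 173507 = (-98935 + 8/(-3 + 570)) - 173507 = (-98935 + 8/567) - 173507 = -56096137/567 - 173507 = -154474606/567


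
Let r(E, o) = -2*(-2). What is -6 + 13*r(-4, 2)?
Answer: 46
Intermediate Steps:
r(E, o) = 4
-6 + 13*r(-4, 2) = -6 + 13*4 = -6 + 52 = 46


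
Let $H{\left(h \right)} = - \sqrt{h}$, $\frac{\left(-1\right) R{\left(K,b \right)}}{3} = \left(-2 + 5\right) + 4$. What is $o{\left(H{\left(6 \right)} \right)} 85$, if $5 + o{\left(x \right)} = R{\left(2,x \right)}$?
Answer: $-2210$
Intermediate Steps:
$R{\left(K,b \right)} = -21$ ($R{\left(K,b \right)} = - 3 \left(\left(-2 + 5\right) + 4\right) = - 3 \left(3 + 4\right) = \left(-3\right) 7 = -21$)
$o{\left(x \right)} = -26$ ($o{\left(x \right)} = -5 - 21 = -26$)
$o{\left(H{\left(6 \right)} \right)} 85 = \left(-26\right) 85 = -2210$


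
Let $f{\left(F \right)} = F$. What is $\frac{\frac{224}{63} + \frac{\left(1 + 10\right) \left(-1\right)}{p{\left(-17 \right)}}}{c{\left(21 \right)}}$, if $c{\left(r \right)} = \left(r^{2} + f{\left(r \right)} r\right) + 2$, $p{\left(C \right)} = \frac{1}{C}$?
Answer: $\frac{1715}{7956} \approx 0.21556$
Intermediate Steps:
$c{\left(r \right)} = 2 + 2 r^{2}$ ($c{\left(r \right)} = \left(r^{2} + r r\right) + 2 = \left(r^{2} + r^{2}\right) + 2 = 2 r^{2} + 2 = 2 + 2 r^{2}$)
$\frac{\frac{224}{63} + \frac{\left(1 + 10\right) \left(-1\right)}{p{\left(-17 \right)}}}{c{\left(21 \right)}} = \frac{\frac{224}{63} + \frac{\left(1 + 10\right) \left(-1\right)}{\frac{1}{-17}}}{2 + 2 \cdot 21^{2}} = \frac{224 \cdot \frac{1}{63} + \frac{11 \left(-1\right)}{- \frac{1}{17}}}{2 + 2 \cdot 441} = \frac{\frac{32}{9} - -187}{2 + 882} = \frac{\frac{32}{9} + 187}{884} = \frac{1715}{9} \cdot \frac{1}{884} = \frac{1715}{7956}$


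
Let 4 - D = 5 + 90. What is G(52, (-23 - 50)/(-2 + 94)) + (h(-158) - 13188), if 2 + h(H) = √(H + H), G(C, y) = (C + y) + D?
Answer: -1217141/92 + 2*I*√79 ≈ -13230.0 + 17.776*I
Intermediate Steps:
D = -91 (D = 4 - (5 + 90) = 4 - 1*95 = 4 - 95 = -91)
G(C, y) = -91 + C + y (G(C, y) = (C + y) - 91 = -91 + C + y)
h(H) = -2 + √2*√H (h(H) = -2 + √(H + H) = -2 + √(2*H) = -2 + √2*√H)
G(52, (-23 - 50)/(-2 + 94)) + (h(-158) - 13188) = (-91 + 52 + (-23 - 50)/(-2 + 94)) + ((-2 + √2*√(-158)) - 13188) = (-91 + 52 - 73/92) + ((-2 + √2*(I*√158)) - 13188) = (-91 + 52 - 73*1/92) + ((-2 + 2*I*√79) - 13188) = (-91 + 52 - 73/92) + (-13190 + 2*I*√79) = -3661/92 + (-13190 + 2*I*√79) = -1217141/92 + 2*I*√79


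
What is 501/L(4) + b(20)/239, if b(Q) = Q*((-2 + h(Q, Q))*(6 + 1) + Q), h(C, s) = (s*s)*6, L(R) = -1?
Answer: 216381/239 ≈ 905.36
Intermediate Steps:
h(C, s) = 6*s² (h(C, s) = s²*6 = 6*s²)
b(Q) = Q*(-14 + Q + 42*Q²) (b(Q) = Q*((-2 + 6*Q²)*(6 + 1) + Q) = Q*((-2 + 6*Q²)*7 + Q) = Q*((-14 + 42*Q²) + Q) = Q*(-14 + Q + 42*Q²))
501/L(4) + b(20)/239 = 501/(-1) + (20*(-14 + 20 + 42*20²))/239 = 501*(-1) + (20*(-14 + 20 + 42*400))*(1/239) = -501 + (20*(-14 + 20 + 16800))*(1/239) = -501 + (20*16806)*(1/239) = -501 + 336120*(1/239) = -501 + 336120/239 = 216381/239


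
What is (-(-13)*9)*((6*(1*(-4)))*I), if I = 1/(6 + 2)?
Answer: -351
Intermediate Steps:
I = ⅛ (I = 1/8 = ⅛ ≈ 0.12500)
(-(-13)*9)*((6*(1*(-4)))*I) = (-(-13)*9)*((6*(1*(-4)))*(⅛)) = (-13*(-9))*((6*(-4))*(⅛)) = 117*(-24*⅛) = 117*(-3) = -351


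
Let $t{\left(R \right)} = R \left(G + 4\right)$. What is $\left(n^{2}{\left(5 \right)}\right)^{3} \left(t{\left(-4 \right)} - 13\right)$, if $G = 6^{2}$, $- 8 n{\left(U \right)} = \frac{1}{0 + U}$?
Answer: $- \frac{173}{4096000000} \approx -4.2236 \cdot 10^{-8}$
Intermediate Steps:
$n{\left(U \right)} = - \frac{1}{8 U}$ ($n{\left(U \right)} = - \frac{1}{8 \left(0 + U\right)} = - \frac{1}{8 U}$)
$G = 36$
$t{\left(R \right)} = 40 R$ ($t{\left(R \right)} = R \left(36 + 4\right) = R 40 = 40 R$)
$\left(n^{2}{\left(5 \right)}\right)^{3} \left(t{\left(-4 \right)} - 13\right) = \left(\left(- \frac{1}{8 \cdot 5}\right)^{2}\right)^{3} \left(40 \left(-4\right) - 13\right) = \left(\left(\left(- \frac{1}{8}\right) \frac{1}{5}\right)^{2}\right)^{3} \left(-160 - 13\right) = \left(\left(- \frac{1}{40}\right)^{2}\right)^{3} \left(-173\right) = \left(\frac{1}{1600}\right)^{3} \left(-173\right) = \frac{1}{4096000000} \left(-173\right) = - \frac{173}{4096000000}$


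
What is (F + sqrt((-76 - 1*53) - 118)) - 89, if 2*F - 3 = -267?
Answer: -221 + I*sqrt(247) ≈ -221.0 + 15.716*I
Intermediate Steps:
F = -132 (F = 3/2 + (1/2)*(-267) = 3/2 - 267/2 = -132)
(F + sqrt((-76 - 1*53) - 118)) - 89 = (-132 + sqrt((-76 - 1*53) - 118)) - 89 = (-132 + sqrt((-76 - 53) - 118)) - 89 = (-132 + sqrt(-129 - 118)) - 89 = (-132 + sqrt(-247)) - 89 = (-132 + I*sqrt(247)) - 89 = -221 + I*sqrt(247)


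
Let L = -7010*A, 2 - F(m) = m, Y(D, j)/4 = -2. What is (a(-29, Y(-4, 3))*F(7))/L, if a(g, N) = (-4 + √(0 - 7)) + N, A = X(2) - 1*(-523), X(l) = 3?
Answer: -3/184363 + I*√7/737452 ≈ -1.6272e-5 + 3.5877e-6*I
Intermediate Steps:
Y(D, j) = -8 (Y(D, j) = 4*(-2) = -8)
F(m) = 2 - m
A = 526 (A = 3 - 1*(-523) = 3 + 523 = 526)
L = -3687260 (L = -7010*526 = -3687260)
a(g, N) = -4 + N + I*√7 (a(g, N) = (-4 + √(-7)) + N = (-4 + I*√7) + N = -4 + N + I*√7)
(a(-29, Y(-4, 3))*F(7))/L = ((-4 - 8 + I*√7)*(2 - 1*7))/(-3687260) = ((-12 + I*√7)*(2 - 7))*(-1/3687260) = ((-12 + I*√7)*(-5))*(-1/3687260) = (60 - 5*I*√7)*(-1/3687260) = -3/184363 + I*√7/737452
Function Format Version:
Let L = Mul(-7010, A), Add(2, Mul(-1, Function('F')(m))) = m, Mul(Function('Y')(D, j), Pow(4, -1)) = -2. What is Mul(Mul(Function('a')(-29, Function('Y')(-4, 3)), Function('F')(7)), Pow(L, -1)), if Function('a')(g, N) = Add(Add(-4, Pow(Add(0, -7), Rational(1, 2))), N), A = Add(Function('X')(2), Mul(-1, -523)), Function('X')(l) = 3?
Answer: Add(Rational(-3, 184363), Mul(Rational(1, 737452), I, Pow(7, Rational(1, 2)))) ≈ Add(-1.6272e-5, Mul(3.5877e-6, I))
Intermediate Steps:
Function('Y')(D, j) = -8 (Function('Y')(D, j) = Mul(4, -2) = -8)
Function('F')(m) = Add(2, Mul(-1, m))
A = 526 (A = Add(3, Mul(-1, -523)) = Add(3, 523) = 526)
L = -3687260 (L = Mul(-7010, 526) = -3687260)
Function('a')(g, N) = Add(-4, N, Mul(I, Pow(7, Rational(1, 2)))) (Function('a')(g, N) = Add(Add(-4, Pow(-7, Rational(1, 2))), N) = Add(Add(-4, Mul(I, Pow(7, Rational(1, 2)))), N) = Add(-4, N, Mul(I, Pow(7, Rational(1, 2)))))
Mul(Mul(Function('a')(-29, Function('Y')(-4, 3)), Function('F')(7)), Pow(L, -1)) = Mul(Mul(Add(-4, -8, Mul(I, Pow(7, Rational(1, 2)))), Add(2, Mul(-1, 7))), Pow(-3687260, -1)) = Mul(Mul(Add(-12, Mul(I, Pow(7, Rational(1, 2)))), Add(2, -7)), Rational(-1, 3687260)) = Mul(Mul(Add(-12, Mul(I, Pow(7, Rational(1, 2)))), -5), Rational(-1, 3687260)) = Mul(Add(60, Mul(-5, I, Pow(7, Rational(1, 2)))), Rational(-1, 3687260)) = Add(Rational(-3, 184363), Mul(Rational(1, 737452), I, Pow(7, Rational(1, 2))))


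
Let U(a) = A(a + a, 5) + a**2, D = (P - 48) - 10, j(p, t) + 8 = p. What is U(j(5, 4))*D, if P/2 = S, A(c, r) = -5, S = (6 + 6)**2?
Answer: 920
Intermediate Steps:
j(p, t) = -8 + p
S = 144 (S = 12**2 = 144)
P = 288 (P = 2*144 = 288)
D = 230 (D = (288 - 48) - 10 = 240 - 10 = 230)
U(a) = -5 + a**2
U(j(5, 4))*D = (-5 + (-8 + 5)**2)*230 = (-5 + (-3)**2)*230 = (-5 + 9)*230 = 4*230 = 920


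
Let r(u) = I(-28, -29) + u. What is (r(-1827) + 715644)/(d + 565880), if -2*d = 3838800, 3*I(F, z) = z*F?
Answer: -2142263/4060560 ≈ -0.52758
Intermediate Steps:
I(F, z) = F*z/3 (I(F, z) = (z*F)/3 = (F*z)/3 = F*z/3)
d = -1919400 (d = -½*3838800 = -1919400)
r(u) = 812/3 + u (r(u) = (⅓)*(-28)*(-29) + u = 812/3 + u)
(r(-1827) + 715644)/(d + 565880) = ((812/3 - 1827) + 715644)/(-1919400 + 565880) = (-4669/3 + 715644)/(-1353520) = (2142263/3)*(-1/1353520) = -2142263/4060560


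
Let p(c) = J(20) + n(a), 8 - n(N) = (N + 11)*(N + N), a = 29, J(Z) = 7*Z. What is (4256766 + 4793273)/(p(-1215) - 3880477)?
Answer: -9050039/3882649 ≈ -2.3309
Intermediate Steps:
n(N) = 8 - 2*N*(11 + N) (n(N) = 8 - (N + 11)*(N + N) = 8 - (11 + N)*2*N = 8 - 2*N*(11 + N))
p(c) = -2172 (p(c) = 7*20 + (8 - 22*29 - 2*29**2) = 140 + (8 - 638 - 2*841) = 140 + (8 - 638 - 1682) = 140 - 2312 = -2172)
(4256766 + 4793273)/(p(-1215) - 3880477) = (4256766 + 4793273)/(-2172 - 3880477) = 9050039/(-3882649) = 9050039*(-1/3882649) = -9050039/3882649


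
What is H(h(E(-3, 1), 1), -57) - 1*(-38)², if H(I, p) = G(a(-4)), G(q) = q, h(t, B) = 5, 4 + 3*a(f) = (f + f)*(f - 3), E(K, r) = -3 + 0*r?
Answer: -4280/3 ≈ -1426.7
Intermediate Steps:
E(K, r) = -3 (E(K, r) = -3 + 0 = -3)
a(f) = -4/3 + 2*f*(-3 + f)/3 (a(f) = -4/3 + ((f + f)*(f - 3))/3 = -4/3 + ((2*f)*(-3 + f))/3 = -4/3 + (2*f*(-3 + f))/3 = -4/3 + 2*f*(-3 + f)/3)
H(I, p) = 52/3 (H(I, p) = -4/3 - 2*(-4) + (⅔)*(-4)² = -4/3 + 8 + (⅔)*16 = -4/3 + 8 + 32/3 = 52/3)
H(h(E(-3, 1), 1), -57) - 1*(-38)² = 52/3 - 1*(-38)² = 52/3 - 1*1444 = 52/3 - 1444 = -4280/3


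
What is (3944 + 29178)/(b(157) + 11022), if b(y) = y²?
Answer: 33122/35671 ≈ 0.92854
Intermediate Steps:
(3944 + 29178)/(b(157) + 11022) = (3944 + 29178)/(157² + 11022) = 33122/(24649 + 11022) = 33122/35671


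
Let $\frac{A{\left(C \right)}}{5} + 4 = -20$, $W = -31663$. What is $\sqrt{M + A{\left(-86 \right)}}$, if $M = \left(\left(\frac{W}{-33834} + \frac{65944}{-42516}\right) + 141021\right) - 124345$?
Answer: $\frac{\sqrt{26432957921648258014}}{39957954} \approx 128.67$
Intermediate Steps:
$A{\left(C \right)} = -120$ ($A{\left(C \right)} = -20 + 5 \left(-20\right) = -20 - 100 = -120$)
$M = \frac{1998942775613}{119873862}$ ($M = \left(\left(- \frac{31663}{-33834} + \frac{65944}{-42516}\right) + 141021\right) - 124345 = \left(\left(\left(-31663\right) \left(- \frac{1}{33834}\right) + 65944 \left(- \frac{1}{42516}\right)\right) + 141021\right) - 124345 = \left(\left(\frac{31663}{33834} - \frac{16486}{10629}\right) + 141021\right) - 124345 = \left(- \frac{73747099}{119873862} + 141021\right) - 124345 = \frac{16904658146003}{119873862} - 124345 = \frac{1998942775613}{119873862} \approx 16675.0$)
$\sqrt{M + A{\left(-86 \right)}} = \sqrt{\frac{1998942775613}{119873862} - 120} = \sqrt{\frac{1984557912173}{119873862}} = \frac{\sqrt{26432957921648258014}}{39957954}$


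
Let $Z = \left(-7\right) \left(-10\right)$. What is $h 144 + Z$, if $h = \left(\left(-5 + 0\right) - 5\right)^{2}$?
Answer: $14470$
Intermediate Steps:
$Z = 70$
$h = 100$ ($h = \left(-5 - 5\right)^{2} = \left(-10\right)^{2} = 100$)
$h 144 + Z = 100 \cdot 144 + 70 = 14400 + 70 = 14470$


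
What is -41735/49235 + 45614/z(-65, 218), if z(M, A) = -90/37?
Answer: -8309855188/443115 ≈ -18753.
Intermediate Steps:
z(M, A) = -90/37 (z(M, A) = -90*1/37 = -90/37)
-41735/49235 + 45614/z(-65, 218) = -41735/49235 + 45614/(-90/37) = -41735*1/49235 + 45614*(-37/90) = -8347/9847 - 843859/45 = -8309855188/443115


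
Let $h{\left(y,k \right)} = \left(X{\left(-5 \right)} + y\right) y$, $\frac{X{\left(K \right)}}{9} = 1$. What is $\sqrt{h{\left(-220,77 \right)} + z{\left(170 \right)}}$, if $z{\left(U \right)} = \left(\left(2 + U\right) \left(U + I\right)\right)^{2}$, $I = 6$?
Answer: $2 \sqrt{229110101} \approx 30273.0$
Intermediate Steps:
$X{\left(K \right)} = 9$ ($X{\left(K \right)} = 9 \cdot 1 = 9$)
$h{\left(y,k \right)} = y \left(9 + y\right)$ ($h{\left(y,k \right)} = \left(9 + y\right) y = y \left(9 + y\right)$)
$z{\left(U \right)} = \left(2 + U\right)^{2} \left(6 + U\right)^{2}$ ($z{\left(U \right)} = \left(\left(2 + U\right) \left(U + 6\right)\right)^{2} = \left(\left(2 + U\right) \left(6 + U\right)\right)^{2} = \left(2 + U\right)^{2} \left(6 + U\right)^{2}$)
$\sqrt{h{\left(-220,77 \right)} + z{\left(170 \right)}} = \sqrt{- 220 \left(9 - 220\right) + \left(2 + 170\right)^{2} \left(6 + 170\right)^{2}} = \sqrt{\left(-220\right) \left(-211\right) + 172^{2} \cdot 176^{2}} = \sqrt{46420 + 29584 \cdot 30976} = \sqrt{46420 + 916393984} = \sqrt{916440404} = 2 \sqrt{229110101}$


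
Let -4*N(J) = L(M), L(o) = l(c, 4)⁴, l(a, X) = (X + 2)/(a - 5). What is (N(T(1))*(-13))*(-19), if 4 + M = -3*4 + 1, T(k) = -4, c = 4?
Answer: -80028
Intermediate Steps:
M = -15 (M = -4 + (-3*4 + 1) = -4 + (-12 + 1) = -4 - 11 = -15)
l(a, X) = (2 + X)/(-5 + a)
L(o) = 1296 (L(o) = ((2 + 4)/(-5 + 4))⁴ = (6/(-1))⁴ = (-1*6)⁴ = (-6)⁴ = 1296)
N(J) = -324 (N(J) = -¼*1296 = -324)
(N(T(1))*(-13))*(-19) = -324*(-13)*(-19) = 4212*(-19) = -80028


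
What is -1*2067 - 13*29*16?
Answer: -8099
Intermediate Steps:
-1*2067 - 13*29*16 = -2067 - 377*16 = -2067 - 1*6032 = -2067 - 6032 = -8099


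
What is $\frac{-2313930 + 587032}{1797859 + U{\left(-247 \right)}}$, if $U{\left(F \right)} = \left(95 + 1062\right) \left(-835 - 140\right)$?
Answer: $- \frac{863449}{334892} \approx -2.5783$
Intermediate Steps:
$U{\left(F \right)} = -1128075$ ($U{\left(F \right)} = 1157 \left(-975\right) = -1128075$)
$\frac{-2313930 + 587032}{1797859 + U{\left(-247 \right)}} = \frac{-2313930 + 587032}{1797859 - 1128075} = - \frac{1726898}{669784} = \left(-1726898\right) \frac{1}{669784} = - \frac{863449}{334892}$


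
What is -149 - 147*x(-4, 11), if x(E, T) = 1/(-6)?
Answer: -249/2 ≈ -124.50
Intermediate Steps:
x(E, T) = -⅙
-149 - 147*x(-4, 11) = -149 - 147*(-⅙) = -149 + 49/2 = -249/2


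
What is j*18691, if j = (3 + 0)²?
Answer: 168219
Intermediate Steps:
j = 9 (j = 3² = 9)
j*18691 = 9*18691 = 168219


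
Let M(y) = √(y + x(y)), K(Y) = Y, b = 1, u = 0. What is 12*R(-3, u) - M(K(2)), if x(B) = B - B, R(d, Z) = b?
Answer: 12 - √2 ≈ 10.586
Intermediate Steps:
R(d, Z) = 1
x(B) = 0
M(y) = √y (M(y) = √(y + 0) = √y)
12*R(-3, u) - M(K(2)) = 12*1 - √2 = 12 - √2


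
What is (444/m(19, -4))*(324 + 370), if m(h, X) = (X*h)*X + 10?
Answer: 154068/157 ≈ 981.33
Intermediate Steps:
m(h, X) = 10 + h*X**2 (m(h, X) = h*X**2 + 10 = 10 + h*X**2)
(444/m(19, -4))*(324 + 370) = (444/(10 + 19*(-4)**2))*(324 + 370) = (444/(10 + 19*16))*694 = (444/(10 + 304))*694 = (444/314)*694 = (444*(1/314))*694 = (222/157)*694 = 154068/157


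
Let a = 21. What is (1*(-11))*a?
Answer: -231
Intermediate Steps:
(1*(-11))*a = (1*(-11))*21 = -11*21 = -231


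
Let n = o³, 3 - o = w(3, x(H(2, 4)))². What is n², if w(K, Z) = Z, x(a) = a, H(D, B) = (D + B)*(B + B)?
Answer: 148422489584919363801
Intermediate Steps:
H(D, B) = 2*B*(B + D) (H(D, B) = (B + D)*(2*B) = 2*B*(B + D))
o = -2301 (o = 3 - (2*4*(4 + 2))² = 3 - (2*4*6)² = 3 - 1*48² = 3 - 1*2304 = 3 - 2304 = -2301)
n = -12182876901 (n = (-2301)³ = -12182876901)
n² = (-12182876901)² = 148422489584919363801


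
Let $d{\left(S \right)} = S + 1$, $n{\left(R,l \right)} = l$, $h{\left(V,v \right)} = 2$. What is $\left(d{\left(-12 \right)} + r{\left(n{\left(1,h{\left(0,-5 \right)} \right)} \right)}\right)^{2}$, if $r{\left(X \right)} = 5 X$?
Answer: $1$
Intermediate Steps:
$d{\left(S \right)} = 1 + S$
$\left(d{\left(-12 \right)} + r{\left(n{\left(1,h{\left(0,-5 \right)} \right)} \right)}\right)^{2} = \left(\left(1 - 12\right) + 5 \cdot 2\right)^{2} = \left(-11 + 10\right)^{2} = \left(-1\right)^{2} = 1$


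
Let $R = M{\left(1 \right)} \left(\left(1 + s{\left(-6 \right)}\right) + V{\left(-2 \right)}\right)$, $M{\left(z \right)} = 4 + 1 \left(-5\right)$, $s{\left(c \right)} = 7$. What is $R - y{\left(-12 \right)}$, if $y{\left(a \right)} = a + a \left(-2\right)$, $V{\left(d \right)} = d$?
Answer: $-18$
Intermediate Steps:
$y{\left(a \right)} = - a$ ($y{\left(a \right)} = a - 2 a = - a$)
$M{\left(z \right)} = -1$ ($M{\left(z \right)} = 4 - 5 = -1$)
$R = -6$ ($R = - (\left(1 + 7\right) - 2) = - (8 - 2) = \left(-1\right) 6 = -6$)
$R - y{\left(-12 \right)} = -6 - \left(-1\right) \left(-12\right) = -6 - 12 = -18$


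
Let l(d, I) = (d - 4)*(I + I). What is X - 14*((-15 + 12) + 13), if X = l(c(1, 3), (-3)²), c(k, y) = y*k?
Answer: -158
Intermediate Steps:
c(k, y) = k*y
l(d, I) = 2*I*(-4 + d) (l(d, I) = (-4 + d)*(2*I) = 2*I*(-4 + d))
X = -18 (X = 2*(-3)²*(-4 + 1*3) = 2*9*(-4 + 3) = 2*9*(-1) = -18)
X - 14*((-15 + 12) + 13) = -18 - 14*((-15 + 12) + 13) = -18 - 14*(-3 + 13) = -18 - 14*10 = -18 - 140 = -158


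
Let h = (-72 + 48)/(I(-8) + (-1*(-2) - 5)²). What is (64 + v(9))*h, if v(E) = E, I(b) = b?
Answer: -1752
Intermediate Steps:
h = -24 (h = (-72 + 48)/(-8 + (-1*(-2) - 5)²) = -24/(-8 + (2 - 5)²) = -24/(-8 + (-3)²) = -24/(-8 + 9) = -24/1 = -24*1 = -24)
(64 + v(9))*h = (64 + 9)*(-24) = 73*(-24) = -1752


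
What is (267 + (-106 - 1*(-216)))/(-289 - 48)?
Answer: -377/337 ≈ -1.1187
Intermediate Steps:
(267 + (-106 - 1*(-216)))/(-289 - 48) = (267 + (-106 + 216))/(-337) = (267 + 110)*(-1/337) = 377*(-1/337) = -377/337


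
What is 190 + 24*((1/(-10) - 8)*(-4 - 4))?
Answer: 8726/5 ≈ 1745.2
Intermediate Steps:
190 + 24*((1/(-10) - 8)*(-4 - 4)) = 190 + 24*((1*(-⅒) - 8)*(-8)) = 190 + 24*((-⅒ - 8)*(-8)) = 190 + 24*(-81/10*(-8)) = 190 + 24*(324/5) = 190 + 7776/5 = 8726/5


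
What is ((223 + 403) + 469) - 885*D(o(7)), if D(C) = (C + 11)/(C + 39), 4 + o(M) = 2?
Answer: 32550/37 ≈ 879.73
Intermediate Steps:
o(M) = -2 (o(M) = -4 + 2 = -2)
D(C) = (11 + C)/(39 + C)
((223 + 403) + 469) - 885*D(o(7)) = ((223 + 403) + 469) - 885*(11 - 2)/(39 - 2) = (626 + 469) - 885*9/37 = 1095 - 885*9/37 = 1095 - 7965/37 = 32550/37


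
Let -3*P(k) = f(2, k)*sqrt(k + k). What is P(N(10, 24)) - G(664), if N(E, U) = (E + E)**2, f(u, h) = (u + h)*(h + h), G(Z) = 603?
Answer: -603 - 2144000*sqrt(2) ≈ -3.0327e+6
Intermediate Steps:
f(u, h) = 2*h*(h + u) (f(u, h) = (h + u)*(2*h) = 2*h*(h + u))
N(E, U) = 4*E**2 (N(E, U) = (2*E)**2 = 4*E**2)
P(k) = -2*sqrt(2)*k**(3/2)*(2 + k)/3 (P(k) = -2*k*(k + 2)*sqrt(k + k)/3 = -2*k*(2 + k)*sqrt(2*k)/3 = -2*k*(2 + k)*sqrt(2)*sqrt(k)/3 = -2*sqrt(2)*k**(3/2)*(2 + k)/3)
P(N(10, 24)) - G(664) = 2*sqrt(2)*(4*10**2)**(3/2)*(-2 - 4*10**2)/3 - 1*603 = 2*sqrt(2)*(4*100)**(3/2)*(-2 - 4*100)/3 - 603 = 2*sqrt(2)*400**(3/2)*(-2 - 1*400)/3 - 603 = (2/3)*sqrt(2)*8000*(-2 - 400) - 603 = (2/3)*sqrt(2)*8000*(-402) - 603 = -2144000*sqrt(2) - 603 = -603 - 2144000*sqrt(2)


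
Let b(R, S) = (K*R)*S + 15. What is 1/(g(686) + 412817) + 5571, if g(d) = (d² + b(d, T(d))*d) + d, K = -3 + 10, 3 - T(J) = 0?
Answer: 60038137756/10776905 ≈ 5571.0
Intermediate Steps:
T(J) = 3 (T(J) = 3 - 1*0 = 3 + 0 = 3)
K = 7
b(R, S) = 15 + 7*R*S (b(R, S) = (7*R)*S + 15 = 7*R*S + 15 = 15 + 7*R*S)
g(d) = d + d² + d*(15 + 21*d) (g(d) = (d² + (15 + 7*d*3)*d) + d = (d² + (15 + 21*d)*d) + d = (d² + d*(15 + 21*d)) + d = d + d² + d*(15 + 21*d))
1/(g(686) + 412817) + 5571 = 1/(2*686*(8 + 11*686) + 412817) + 5571 = 1/(2*686*(8 + 7546) + 412817) + 5571 = 1/(2*686*7554 + 412817) + 5571 = 1/(10364088 + 412817) + 5571 = 1/10776905 + 5571 = 60038137756/10776905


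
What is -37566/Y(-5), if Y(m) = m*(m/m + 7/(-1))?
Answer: -6261/5 ≈ -1252.2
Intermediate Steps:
Y(m) = -6*m (Y(m) = m*(1 + 7*(-1)) = m*(1 - 7) = m*(-6) = -6*m)
-37566/Y(-5) = -37566/((-6*(-5))) = -37566/30 = -37566*1/30 = -6261/5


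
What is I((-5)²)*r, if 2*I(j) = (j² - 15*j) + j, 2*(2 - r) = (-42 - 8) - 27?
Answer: 22275/4 ≈ 5568.8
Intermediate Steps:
r = 81/2 (r = 2 - ((-42 - 8) - 27)/2 = 2 - (-50 - 27)/2 = 2 - ½*(-77) = 2 + 77/2 = 81/2 ≈ 40.500)
I(j) = j²/2 - 7*j (I(j) = ((j² - 15*j) + j)/2 = (j² - 14*j)/2 = j²/2 - 7*j)
I((-5)²)*r = ((½)*(-5)²*(-14 + (-5)²))*(81/2) = ((½)*25*(-14 + 25))*(81/2) = ((½)*25*11)*(81/2) = (275/2)*(81/2) = 22275/4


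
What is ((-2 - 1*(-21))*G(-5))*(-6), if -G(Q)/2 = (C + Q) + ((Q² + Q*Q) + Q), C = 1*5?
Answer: 10260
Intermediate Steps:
C = 5
G(Q) = -10 - 4*Q - 4*Q² (G(Q) = -2*((5 + Q) + ((Q² + Q*Q) + Q)) = -2*((5 + Q) + ((Q² + Q²) + Q)) = -2*((5 + Q) + (2*Q² + Q)) = -2*((5 + Q) + (Q + 2*Q²)) = -2*(5 + 2*Q + 2*Q²) = -10 - 4*Q - 4*Q²)
((-2 - 1*(-21))*G(-5))*(-6) = ((-2 - 1*(-21))*(-10 - 4*(-5) - 4*(-5)²))*(-6) = ((-2 + 21)*(-10 + 20 - 4*25))*(-6) = (19*(-10 + 20 - 100))*(-6) = (19*(-90))*(-6) = -1710*(-6) = 10260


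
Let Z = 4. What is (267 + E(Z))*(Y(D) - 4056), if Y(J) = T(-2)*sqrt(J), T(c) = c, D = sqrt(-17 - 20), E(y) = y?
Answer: -1099176 - 542*37**(1/4)*sqrt(I) ≈ -1.1001e+6 - 945.22*I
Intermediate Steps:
D = I*sqrt(37) (D = sqrt(-37) = I*sqrt(37) ≈ 6.0828*I)
Y(J) = -2*sqrt(J)
(267 + E(Z))*(Y(D) - 4056) = (267 + 4)*(-2*37**(1/4)*sqrt(I) - 4056) = 271*(-2*37**(1/4)*sqrt(I) - 4056) = 271*(-4056 - 2*37**(1/4)*sqrt(I)) = -1099176 - 542*37**(1/4)*sqrt(I)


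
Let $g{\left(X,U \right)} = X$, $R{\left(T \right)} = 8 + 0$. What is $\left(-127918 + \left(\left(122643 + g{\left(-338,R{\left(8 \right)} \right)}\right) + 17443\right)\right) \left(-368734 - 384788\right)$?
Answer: $-8914165260$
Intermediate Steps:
$R{\left(T \right)} = 8$
$\left(-127918 + \left(\left(122643 + g{\left(-338,R{\left(8 \right)} \right)}\right) + 17443\right)\right) \left(-368734 - 384788\right) = \left(-127918 + \left(\left(122643 - 338\right) + 17443\right)\right) \left(-368734 - 384788\right) = \left(-127918 + \left(122305 + 17443\right)\right) \left(-753522\right) = \left(-127918 + 139748\right) \left(-753522\right) = 11830 \left(-753522\right) = -8914165260$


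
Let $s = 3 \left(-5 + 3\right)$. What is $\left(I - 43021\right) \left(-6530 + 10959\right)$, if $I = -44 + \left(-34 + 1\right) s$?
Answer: $-189857943$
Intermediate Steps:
$s = -6$ ($s = 3 \left(-2\right) = -6$)
$I = 154$ ($I = -44 + \left(-34 + 1\right) \left(-6\right) = -44 - -198 = -44 + 198 = 154$)
$\left(I - 43021\right) \left(-6530 + 10959\right) = \left(154 - 43021\right) \left(-6530 + 10959\right) = \left(-42867\right) 4429 = -189857943$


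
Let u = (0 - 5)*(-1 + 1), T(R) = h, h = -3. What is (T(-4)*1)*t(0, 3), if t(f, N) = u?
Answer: 0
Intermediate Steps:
T(R) = -3
u = 0 (u = -5*0 = 0)
t(f, N) = 0
(T(-4)*1)*t(0, 3) = -3*1*0 = -3*0 = 0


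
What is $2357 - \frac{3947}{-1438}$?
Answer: $\frac{3393313}{1438} \approx 2359.7$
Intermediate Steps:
$2357 - \frac{3947}{-1438} = 2357 - - \frac{3947}{1438} = 2357 + \frac{3947}{1438} = \frac{3393313}{1438}$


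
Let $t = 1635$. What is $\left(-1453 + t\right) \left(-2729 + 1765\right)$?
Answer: $-175448$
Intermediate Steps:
$\left(-1453 + t\right) \left(-2729 + 1765\right) = \left(-1453 + 1635\right) \left(-2729 + 1765\right) = 182 \left(-964\right) = -175448$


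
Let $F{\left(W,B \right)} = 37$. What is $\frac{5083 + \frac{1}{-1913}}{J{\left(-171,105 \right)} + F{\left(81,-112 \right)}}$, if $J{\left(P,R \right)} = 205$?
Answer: $\frac{4861889}{231473} \approx 21.004$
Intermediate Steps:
$\frac{5083 + \frac{1}{-1913}}{J{\left(-171,105 \right)} + F{\left(81,-112 \right)}} = \frac{5083 + \frac{1}{-1913}}{205 + 37} = \frac{5083 - \frac{1}{1913}}{242} = \frac{9723778}{1913} \cdot \frac{1}{242} = \frac{4861889}{231473}$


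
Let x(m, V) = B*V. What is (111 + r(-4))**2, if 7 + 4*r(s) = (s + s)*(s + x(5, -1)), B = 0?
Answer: 219961/16 ≈ 13748.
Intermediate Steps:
x(m, V) = 0 (x(m, V) = 0*V = 0)
r(s) = -7/4 + s**2/2 (r(s) = -7/4 + ((s + s)*(s + 0))/4 = -7/4 + ((2*s)*s)/4 = -7/4 + (2*s**2)/4 = -7/4 + s**2/2)
(111 + r(-4))**2 = (111 + (-7/4 + (1/2)*(-4)**2))**2 = (111 + (-7/4 + (1/2)*16))**2 = (111 + (-7/4 + 8))**2 = (111 + 25/4)**2 = (469/4)**2 = 219961/16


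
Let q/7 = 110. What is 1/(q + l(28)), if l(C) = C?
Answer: 1/798 ≈ 0.0012531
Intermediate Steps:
q = 770 (q = 7*110 = 770)
1/(q + l(28)) = 1/(770 + 28) = 1/798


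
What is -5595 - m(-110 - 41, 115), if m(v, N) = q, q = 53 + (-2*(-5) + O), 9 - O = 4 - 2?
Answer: -5665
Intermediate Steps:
O = 7 (O = 9 - (4 - 2) = 9 - 1*2 = 9 - 2 = 7)
q = 70 (q = 53 + (-2*(-5) + 7) = 53 + (10 + 7) = 53 + 17 = 70)
m(v, N) = 70
-5595 - m(-110 - 41, 115) = -5595 - 1*70 = -5595 - 70 = -5665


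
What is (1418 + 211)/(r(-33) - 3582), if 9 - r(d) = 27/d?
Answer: -1991/4366 ≈ -0.45602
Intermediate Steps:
r(d) = 9 - 27/d
(1418 + 211)/(r(-33) - 3582) = (1418 + 211)/((9 - 27/(-33)) - 3582) = 1629/((9 - 27*(-1/33)) - 3582) = 1629/((9 + 9/11) - 3582) = 1629/(108/11 - 3582) = 1629/(-39294/11) = 1629*(-11/39294) = -1991/4366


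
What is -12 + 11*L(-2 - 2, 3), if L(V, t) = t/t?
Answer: -1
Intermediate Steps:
L(V, t) = 1
-12 + 11*L(-2 - 2, 3) = -12 + 11*1 = -12 + 11 = -1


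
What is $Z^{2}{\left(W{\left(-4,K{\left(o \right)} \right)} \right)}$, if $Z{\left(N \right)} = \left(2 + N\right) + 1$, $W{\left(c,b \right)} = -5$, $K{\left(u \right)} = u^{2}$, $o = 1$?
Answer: $4$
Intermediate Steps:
$Z{\left(N \right)} = 3 + N$
$Z^{2}{\left(W{\left(-4,K{\left(o \right)} \right)} \right)} = \left(3 - 5\right)^{2} = \left(-2\right)^{2} = 4$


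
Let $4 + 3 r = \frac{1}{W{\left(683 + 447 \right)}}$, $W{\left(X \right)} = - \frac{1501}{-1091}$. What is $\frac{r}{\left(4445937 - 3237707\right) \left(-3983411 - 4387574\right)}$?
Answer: $\frac{4913}{45543680655094650} \approx 1.0787 \cdot 10^{-13}$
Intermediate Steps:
$W{\left(X \right)} = \frac{1501}{1091}$ ($W{\left(X \right)} = \left(-1501\right) \left(- \frac{1}{1091}\right) = \frac{1501}{1091}$)
$r = - \frac{4913}{4503}$ ($r = - \frac{4}{3} + \frac{1}{3 \cdot \frac{1501}{1091}} = - \frac{4}{3} + \frac{1}{3} \cdot \frac{1091}{1501} = - \frac{4}{3} + \frac{1091}{4503} = - \frac{4913}{4503} \approx -1.0911$)
$\frac{r}{\left(4445937 - 3237707\right) \left(-3983411 - 4387574\right)} = - \frac{4913}{4503 \left(4445937 - 3237707\right) \left(-3983411 - 4387574\right)} = - \frac{4913}{4503 \cdot 1208230 \left(-8370985\right)} = - \frac{4913}{4503 \left(-10114075206550\right)} = \left(- \frac{4913}{4503}\right) \left(- \frac{1}{10114075206550}\right) = \frac{4913}{45543680655094650}$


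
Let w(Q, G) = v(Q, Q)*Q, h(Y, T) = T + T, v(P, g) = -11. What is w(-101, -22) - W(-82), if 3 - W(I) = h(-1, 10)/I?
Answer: 45418/41 ≈ 1107.8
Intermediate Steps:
h(Y, T) = 2*T
w(Q, G) = -11*Q
W(I) = 3 - 20/I (W(I) = 3 - 2*10/I = 3 - 20/I)
w(-101, -22) - W(-82) = -11*(-101) - (3 - 20/(-82)) = 1111 - (3 - 20*(-1/82)) = 1111 - (3 + 10/41) = 1111 - 1*133/41 = 1111 - 133/41 = 45418/41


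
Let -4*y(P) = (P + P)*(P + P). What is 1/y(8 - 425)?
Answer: -1/173889 ≈ -5.7508e-6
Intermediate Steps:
y(P) = -P² (y(P) = -(P + P)*(P + P)/4 = -2*P*2*P/4 = -P²)
1/y(8 - 425) = 1/(-(8 - 425)²) = 1/(-1*(-417)²) = 1/(-1*173889) = 1/(-173889) = -1/173889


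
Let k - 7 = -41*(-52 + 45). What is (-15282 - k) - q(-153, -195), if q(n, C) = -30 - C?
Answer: -15741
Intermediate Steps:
k = 294 (k = 7 - 41*(-52 + 45) = 7 - 41*(-7) = 7 + 287 = 294)
(-15282 - k) - q(-153, -195) = (-15282 - 1*294) - (-30 - 1*(-195)) = (-15282 - 294) - (-30 + 195) = -15576 - 1*165 = -15576 - 165 = -15741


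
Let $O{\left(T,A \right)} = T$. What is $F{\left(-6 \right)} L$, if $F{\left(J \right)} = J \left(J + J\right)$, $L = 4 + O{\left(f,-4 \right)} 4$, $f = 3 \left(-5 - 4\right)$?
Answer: $-7488$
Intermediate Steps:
$f = -27$ ($f = 3 \left(-9\right) = -27$)
$L = -104$ ($L = 4 - 108 = -104$)
$F{\left(J \right)} = 2 J^{2}$ ($F{\left(J \right)} = J 2 J = 2 J^{2}$)
$F{\left(-6 \right)} L = 2 \left(-6\right)^{2} \left(-104\right) = 2 \cdot 36 \left(-104\right) = 72 \left(-104\right) = -7488$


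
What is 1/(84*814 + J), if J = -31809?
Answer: 1/36567 ≈ 2.7347e-5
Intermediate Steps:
1/(84*814 + J) = 1/(84*814 - 31809) = 1/(68376 - 31809) = 1/36567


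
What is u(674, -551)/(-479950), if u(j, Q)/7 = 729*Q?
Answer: 96957/16550 ≈ 5.8584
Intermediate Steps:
u(j, Q) = 5103*Q (u(j, Q) = 7*(729*Q) = 5103*Q)
u(674, -551)/(-479950) = (5103*(-551))/(-479950) = -2811753*(-1/479950) = 96957/16550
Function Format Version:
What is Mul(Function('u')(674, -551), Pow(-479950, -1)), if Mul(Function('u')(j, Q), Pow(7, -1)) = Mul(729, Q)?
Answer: Rational(96957, 16550) ≈ 5.8584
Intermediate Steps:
Function('u')(j, Q) = Mul(5103, Q) (Function('u')(j, Q) = Mul(7, Mul(729, Q)) = Mul(5103, Q))
Mul(Function('u')(674, -551), Pow(-479950, -1)) = Mul(Mul(5103, -551), Pow(-479950, -1)) = Mul(-2811753, Rational(-1, 479950)) = Rational(96957, 16550)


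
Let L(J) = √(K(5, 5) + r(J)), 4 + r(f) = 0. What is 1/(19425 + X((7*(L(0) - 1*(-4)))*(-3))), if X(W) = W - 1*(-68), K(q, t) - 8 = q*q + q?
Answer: 19409/376694287 + 21*√34/376694287 ≈ 5.1850e-5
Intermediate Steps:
r(f) = -4 (r(f) = -4 + 0 = -4)
K(q, t) = 8 + q + q² (K(q, t) = 8 + (q*q + q) = 8 + (q² + q) = 8 + (q + q²) = 8 + q + q²)
L(J) = √34 (L(J) = √((8 + 5 + 5²) - 4) = √((8 + 5 + 25) - 4) = √(38 - 4) = √34)
X(W) = 68 + W (X(W) = W + 68 = 68 + W)
1/(19425 + X((7*(L(0) - 1*(-4)))*(-3))) = 1/(19425 + (68 + (7*(√34 - 1*(-4)))*(-3))) = 1/(19425 + (68 + (7*(√34 + 4))*(-3))) = 1/(19425 + (68 + (7*(4 + √34))*(-3))) = 1/(19425 + (68 + (28 + 7*√34)*(-3))) = 1/(19425 + (68 + (-84 - 21*√34))) = 1/(19425 + (-16 - 21*√34)) = 1/(19409 - 21*√34)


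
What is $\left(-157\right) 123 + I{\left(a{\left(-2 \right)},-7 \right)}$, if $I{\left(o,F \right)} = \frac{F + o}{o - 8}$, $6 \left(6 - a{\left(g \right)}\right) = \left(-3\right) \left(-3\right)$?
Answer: $- \frac{135172}{7} \approx -19310.0$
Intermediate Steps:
$a{\left(g \right)} = \frac{9}{2}$ ($a{\left(g \right)} = 6 - \frac{\left(-3\right) \left(-3\right)}{6} = 6 - \frac{3}{2} = \frac{9}{2}$)
$I{\left(o,F \right)} = \frac{F + o}{-8 + o}$
$\left(-157\right) 123 + I{\left(a{\left(-2 \right)},-7 \right)} = \left(-157\right) 123 + \frac{-7 + \frac{9}{2}}{-8 + \frac{9}{2}} = -19311 + \frac{1}{- \frac{7}{2}} \left(- \frac{5}{2}\right) = -19311 - - \frac{5}{7} = -19311 + \frac{5}{7} = - \frac{135172}{7}$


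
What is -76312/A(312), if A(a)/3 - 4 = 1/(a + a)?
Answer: -15872896/2497 ≈ -6356.8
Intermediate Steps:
A(a) = 12 + 3/(2*a) (A(a) = 12 + 3/(a + a) = 12 + 3/((2*a)) = 12 + 3*(1/(2*a)) = 12 + 3/(2*a))
-76312/A(312) = -76312/(12 + (3/2)/312) = -76312/(12 + (3/2)*(1/312)) = -76312/(12 + 1/208) = -76312/2497/208 = -76312*208/2497 = -15872896/2497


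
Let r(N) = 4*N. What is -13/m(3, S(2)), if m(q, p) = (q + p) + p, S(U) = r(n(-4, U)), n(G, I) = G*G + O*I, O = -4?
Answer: -13/67 ≈ -0.19403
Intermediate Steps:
n(G, I) = G² - 4*I (n(G, I) = G*G - 4*I = G² - 4*I)
S(U) = 64 - 16*U (S(U) = 4*((-4)² - 4*U) = 4*(16 - 4*U) = 64 - 16*U)
m(q, p) = q + 2*p (m(q, p) = (p + q) + p = q + 2*p)
-13/m(3, S(2)) = -13/(3 + 2*(64 - 16*2)) = -13/(3 + 2*(64 - 32)) = -13/(3 + 2*32) = -13/(3 + 64) = -13/67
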